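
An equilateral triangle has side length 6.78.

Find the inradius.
For an equilateral triangle, r = s/(2√3) where s is the side.
r = 6.78/(2√3) = 6.78/3.464102 = 1.957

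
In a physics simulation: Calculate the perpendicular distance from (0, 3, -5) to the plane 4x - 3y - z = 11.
d = |4(0) + (-3)(3) + (-1)(-5) - (11)| / √(4² + (-3)² + (-1)²) = 15/√26 = 2.942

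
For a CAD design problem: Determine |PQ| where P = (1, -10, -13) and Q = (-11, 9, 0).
d = √[(-12)² + (19)² + (13)²] = √674 = 25.96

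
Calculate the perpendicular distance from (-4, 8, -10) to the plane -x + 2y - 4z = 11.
d = |(-1)(-4) + 2(8) + (-4)(-10) - (11)| / √((-1)² + 2² + (-4)²) = 49/√21 = 10.69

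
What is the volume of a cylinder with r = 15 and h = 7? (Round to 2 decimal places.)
Volume = pi * r² * h
Volume = pi * 15² * 7
Volume = pi * 225 * 7
Volume = pi * 1575
Volume = 4948.01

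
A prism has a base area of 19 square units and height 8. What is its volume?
Volume = base area * height
Volume = 19 * 8
Volume = 152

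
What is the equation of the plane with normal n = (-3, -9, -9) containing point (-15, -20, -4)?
d = n·P = (-3)(-15) + (-9)(-20) + (-9)(-4) = 261
Plane: -3x - 9y - 9z = 261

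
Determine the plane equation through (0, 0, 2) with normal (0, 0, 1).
d = n·P = (0)(0) + (0)(0) + (1)(2) = 2
Plane: z = 2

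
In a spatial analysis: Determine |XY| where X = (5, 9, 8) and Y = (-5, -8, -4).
d = √[(-10)² + (-17)² + (-12)²] = √533 = 23.09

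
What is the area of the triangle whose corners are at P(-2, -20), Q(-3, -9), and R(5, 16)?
Using the coordinate formula: Area = (1/2)|x₁(y₂-y₃) + x₂(y₃-y₁) + x₃(y₁-y₂)|
Area = (1/2)|(-2)((-9)-16) + (-3)(16-(-20)) + 5((-20)-(-9))|
Area = (1/2)|(-2)*(-25) + (-3)*36 + 5*(-11)|
Area = (1/2)|50 + (-108) + (-55)|
Area = (1/2)*113 = 56.50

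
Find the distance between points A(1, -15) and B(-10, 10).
Using the distance formula: d = sqrt((x₂-x₁)² + (y₂-y₁)²)
dx = (-10) - 1 = -11
dy = 10 - (-15) = 25
d = sqrt((-11)² + 25²) = sqrt(121 + 625) = sqrt(746) = 27.31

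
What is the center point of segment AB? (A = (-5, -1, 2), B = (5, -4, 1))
Midpoint = ((-5+5)/2, (-1-4)/2, (2+1)/2) = (0, -2.5, 1.5)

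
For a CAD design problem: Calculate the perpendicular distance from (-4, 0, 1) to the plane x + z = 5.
d = |1(-4) + 0(0) + 1(1) - (5)| / √(1² + 0² + 1²) = 8/√2 = 5.657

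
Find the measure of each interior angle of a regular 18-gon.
Interior angle of a regular n-gon = (n-2)*180/n
Interior angle = (18-2)*180/18
Interior angle = 16*180/18
Interior angle = 2880/18
Interior angle = 160 degrees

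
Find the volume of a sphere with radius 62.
Volume = (4/3) * pi * r³
Volume = (4/3) * pi * 62³
Volume = (4/3) * pi * 238328
Volume = 998305.99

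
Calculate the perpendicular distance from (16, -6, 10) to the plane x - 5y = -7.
d = |1(16) + (-5)(-6) + 0(10) - (-7)| / √(1² + (-5)² + 0²) = 53/√26 = 10.39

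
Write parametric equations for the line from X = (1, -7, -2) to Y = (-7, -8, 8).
Direction vector d = Y - X = (-8, -1, 10)
x = 1 - 8t, y = -7 - t, z = -2 + 10t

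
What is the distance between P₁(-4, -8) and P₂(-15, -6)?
Using the distance formula: d = sqrt((x₂-x₁)² + (y₂-y₁)²)
dx = (-15) - (-4) = -11
dy = (-6) - (-8) = 2
d = sqrt((-11)² + 2²) = sqrt(121 + 4) = sqrt(125) = 11.18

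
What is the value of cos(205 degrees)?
cos(205 degrees) = -0.9063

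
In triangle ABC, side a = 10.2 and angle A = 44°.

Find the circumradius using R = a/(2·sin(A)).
R = a/(2·sin(A)) = 10.2/(2·sin(44°))
R = 10.2/(2·0.694658) = 10.2/1.389317 = 7.342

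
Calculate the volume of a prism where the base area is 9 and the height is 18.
Volume = base area * height
Volume = 9 * 18
Volume = 162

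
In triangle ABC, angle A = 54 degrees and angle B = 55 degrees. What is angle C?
Sum of angles in a triangle = 180 degrees
Third angle = 180 - 54 - 55
Third angle = 71 degrees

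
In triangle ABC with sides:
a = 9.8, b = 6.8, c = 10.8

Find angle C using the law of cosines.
cos(C) = (a² + b² - c²)/(2ab)
cos(C) = (9.8² + 6.8² - 10.8²)/(2·9.8·6.8) = 25.64/133.28 = 0.192377
C = arccos(0.192377) = 78.91°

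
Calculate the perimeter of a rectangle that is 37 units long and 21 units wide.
Perimeter = 2 * (length + width)
Perimeter = 2 * (37 + 21)
Perimeter = 2 * 58
Perimeter = 116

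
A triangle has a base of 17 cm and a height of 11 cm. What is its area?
Area = (1/2) * base * height
Area = (1/2) * 17 * 11
Area = 93.50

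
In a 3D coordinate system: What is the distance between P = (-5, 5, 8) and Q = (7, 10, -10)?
d = √[(12)² + (5)² + (-18)²] = √493 = 22.2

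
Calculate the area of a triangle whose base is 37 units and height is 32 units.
Area = (1/2) * base * height
Area = (1/2) * 37 * 32
Area = 592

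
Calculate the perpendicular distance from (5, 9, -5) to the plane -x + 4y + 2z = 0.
d = |(-1)(5) + 4(9) + 2(-5) - (0)| / √((-1)² + 4² + 2²) = 21/√21 = 4.583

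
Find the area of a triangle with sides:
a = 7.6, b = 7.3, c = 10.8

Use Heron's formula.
s = (a+b+c)/2 = (7.6+7.3+10.8)/2 = 12.85
A = √(s(s-a)(s-b)(s-c)) = √(12.85·5.25·5.55·2.05)
A = √767.555 = 27.7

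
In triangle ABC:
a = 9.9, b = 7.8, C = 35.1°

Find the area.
Using A = ½ab·sin(C):
A = ½·9.9·7.8·sin(35.1°) = ½·77.22·0.575005 = 22.2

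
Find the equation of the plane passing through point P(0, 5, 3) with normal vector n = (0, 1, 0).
d = n·P = (0)(0) + (1)(5) + (0)(3) = 5
Plane: y = 5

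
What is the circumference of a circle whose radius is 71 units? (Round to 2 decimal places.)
Circumference = 2 * pi * r
Circumference = 2 * pi * 71
Circumference = 446.11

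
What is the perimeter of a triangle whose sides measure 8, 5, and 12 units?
Perimeter = sum of all sides
Perimeter = 8 + 5 + 12
Perimeter = 25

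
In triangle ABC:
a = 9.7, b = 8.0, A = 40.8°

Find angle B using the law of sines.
sin(B)/b = sin(A)/a
sin(B) = b·sin(A)/a = 8.0·sin(40.8°)/9.7 = 0.538904
B = arcsin(0.538904) = 32.61°  (b ≤ a, so B ≤ A and the acute solution is unique)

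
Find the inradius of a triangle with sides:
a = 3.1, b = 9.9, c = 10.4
s = (a+b+c)/2 = (3.1+9.9+10.4)/2 = 11.7
Area = √(s(s-a)(s-b)(s-c)) = √(11.7·8.6·1.8·1.3) = 15.3444
r = Area/s = 15.3444/11.7 = 1.311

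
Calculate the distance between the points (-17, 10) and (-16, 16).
Using the distance formula: d = sqrt((x₂-x₁)² + (y₂-y₁)²)
dx = (-16) - (-17) = 1
dy = 16 - 10 = 6
d = sqrt(1² + 6²) = sqrt(1 + 36) = sqrt(37) = 6.08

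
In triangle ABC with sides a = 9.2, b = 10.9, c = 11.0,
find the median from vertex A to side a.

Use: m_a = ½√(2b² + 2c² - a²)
m_a = ½√(2·10.9² + 2·11.0² - 9.2²)
m_a = ½√(237.62 + 242 - 84.64) = ½√394.98 = 9.937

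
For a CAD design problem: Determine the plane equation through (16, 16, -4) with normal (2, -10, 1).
d = n·P = (2)(16) + (-10)(16) + (1)(-4) = -132
Plane: 2x - 10y + z = -132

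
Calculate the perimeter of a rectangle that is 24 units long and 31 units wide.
Perimeter = 2 * (length + width)
Perimeter = 2 * (24 + 31)
Perimeter = 2 * 55
Perimeter = 110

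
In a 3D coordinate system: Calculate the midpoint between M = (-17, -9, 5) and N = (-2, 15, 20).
Midpoint = ((-17-2)/2, (-9+15)/2, (5+20)/2) = (-9.5, 3, 12.5)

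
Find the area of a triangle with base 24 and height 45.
Area = (1/2) * base * height
Area = (1/2) * 24 * 45
Area = 540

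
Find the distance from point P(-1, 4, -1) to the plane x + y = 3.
d = |1(-1) + 1(4) + 0(-1) - (3)| / √(1² + 1² + 0²) = 0/√2 = 0.0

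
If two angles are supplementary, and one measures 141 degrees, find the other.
Supplementary angles sum to 180 degrees.
Other angle = 180 - 141
Other angle = 39 degrees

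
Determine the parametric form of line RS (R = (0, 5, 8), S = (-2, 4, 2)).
Direction vector d = S - R = (-2, -1, -6)
x = 0 - 2t, y = 5 - t, z = 8 - 6t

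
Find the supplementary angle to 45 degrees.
Supplementary angles sum to 180 degrees.
Other angle = 180 - 45
Other angle = 135 degrees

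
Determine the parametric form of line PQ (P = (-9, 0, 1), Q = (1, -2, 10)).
Direction vector d = Q - P = (10, -2, 9)
x = -9 + 10t, y = 0 - 2t, z = 1 + 9t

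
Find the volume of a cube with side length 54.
Volume = s³
Volume = 54³
Volume = 157464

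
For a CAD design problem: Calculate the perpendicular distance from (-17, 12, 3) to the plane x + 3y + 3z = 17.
d = |1(-17) + 3(12) + 3(3) - (17)| / √(1² + 3² + 3²) = 11/√19 = 2.524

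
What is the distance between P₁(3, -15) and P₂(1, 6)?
Using the distance formula: d = sqrt((x₂-x₁)² + (y₂-y₁)²)
dx = 1 - 3 = -2
dy = 6 - (-15) = 21
d = sqrt((-2)² + 21²) = sqrt(4 + 441) = sqrt(445) = 21.10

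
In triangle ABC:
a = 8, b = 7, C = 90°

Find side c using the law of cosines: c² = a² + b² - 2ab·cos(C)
c² = 8² + 7² - 2·8·7·cos(90°)
c² = 64 + 49 - 112·0.0000 = 113
c = √113 = 10.63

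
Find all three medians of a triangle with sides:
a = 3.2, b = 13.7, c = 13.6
Using m_x = ½√(2y² + 2z² - x²):
m_a = ½√(2·13.7² + 2·13.6² - 3.2²) = ½√735.06 = 13.56
m_b = ½√(2·3.2² + 2·13.6² - 13.7²) = ½√202.71 = 7.119
m_c = ½√(2·3.2² + 2·13.7² - 13.6²) = ½√210.9 = 7.261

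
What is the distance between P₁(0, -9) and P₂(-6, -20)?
Using the distance formula: d = sqrt((x₂-x₁)² + (y₂-y₁)²)
dx = (-6) - 0 = -6
dy = (-20) - (-9) = -11
d = sqrt((-6)² + (-11)²) = sqrt(36 + 121) = sqrt(157) = 12.53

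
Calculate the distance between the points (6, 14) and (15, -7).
Using the distance formula: d = sqrt((x₂-x₁)² + (y₂-y₁)²)
dx = 15 - 6 = 9
dy = (-7) - 14 = -21
d = sqrt(9² + (-21)²) = sqrt(81 + 441) = sqrt(522) = 22.85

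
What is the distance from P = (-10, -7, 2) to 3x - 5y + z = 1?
d = |3(-10) + (-5)(-7) + 1(2) - (1)| / √(3² + (-5)² + 1²) = 6/√35 = 1.014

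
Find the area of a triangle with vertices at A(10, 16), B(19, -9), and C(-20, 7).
Using the coordinate formula: Area = (1/2)|x₁(y₂-y₃) + x₂(y₃-y₁) + x₃(y₁-y₂)|
Area = (1/2)|10((-9)-7) + 19(7-16) + (-20)(16-(-9))|
Area = (1/2)|10*(-16) + 19*(-9) + (-20)*25|
Area = (1/2)|(-160) + (-171) + (-500)|
Area = (1/2)*831 = 415.50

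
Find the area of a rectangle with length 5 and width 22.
Area = length * width
Area = 5 * 22
Area = 110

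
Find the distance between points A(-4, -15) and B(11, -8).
Using the distance formula: d = sqrt((x₂-x₁)² + (y₂-y₁)²)
dx = 11 - (-4) = 15
dy = (-8) - (-15) = 7
d = sqrt(15² + 7²) = sqrt(225 + 49) = sqrt(274) = 16.55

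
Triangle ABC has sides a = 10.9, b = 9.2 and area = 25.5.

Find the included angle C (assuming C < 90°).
Area = ½ab·sin(C)  →  sin(C) = 2·Area/(ab)
sin(C) = 2·25.5/(10.9·9.2) = 0.508576
C = arcsin(0.508576) = 30.57°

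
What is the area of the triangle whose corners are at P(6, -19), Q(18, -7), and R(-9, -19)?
Using the coordinate formula: Area = (1/2)|x₁(y₂-y₃) + x₂(y₃-y₁) + x₃(y₁-y₂)|
Area = (1/2)|6((-7)-(-19)) + 18((-19)-(-19)) + (-9)((-19)-(-7))|
Area = (1/2)|6*12 + 18*0 + (-9)*(-12)|
Area = (1/2)|72 + 0 + 108|
Area = (1/2)*180 = 90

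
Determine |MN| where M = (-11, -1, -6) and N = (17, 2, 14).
d = √[(28)² + (3)² + (20)²] = √1193 = 34.54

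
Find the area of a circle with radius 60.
Area = pi * r²
Area = pi * 60²
Area = pi * 3600
Area = 11309.73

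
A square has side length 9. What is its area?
Area = s²
Area = 9²
Area = 81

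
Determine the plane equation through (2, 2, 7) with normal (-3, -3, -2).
d = n·P = (-3)(2) + (-3)(2) + (-2)(7) = -26
Plane: -3x - 3y - 2z = -26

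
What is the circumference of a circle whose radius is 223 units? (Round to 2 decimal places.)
Circumference = 2 * pi * r
Circumference = 2 * pi * 223
Circumference = 1401.15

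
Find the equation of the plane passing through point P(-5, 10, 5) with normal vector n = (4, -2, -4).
d = n·P = (4)(-5) + (-2)(10) + (-4)(5) = -60
Plane: 4x - 2y - 4z = -60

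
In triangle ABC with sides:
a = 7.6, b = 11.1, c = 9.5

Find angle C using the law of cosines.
cos(C) = (a² + b² - c²)/(2ab)
cos(C) = (7.6² + 11.1² - 9.5²)/(2·7.6·11.1) = 90.72/168.72 = 0.537696
C = arccos(0.537696) = 57.47°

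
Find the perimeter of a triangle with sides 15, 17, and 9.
Perimeter = sum of all sides
Perimeter = 15 + 17 + 9
Perimeter = 41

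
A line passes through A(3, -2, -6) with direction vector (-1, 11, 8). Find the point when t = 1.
P(1) = (3 + (-1)(1), -2 + 11(1), -6 + 8(1)) = (2, 9, 2)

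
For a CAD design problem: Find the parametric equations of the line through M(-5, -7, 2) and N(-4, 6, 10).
Direction vector d = N - M = (1, 13, 8)
x = -5 + t, y = -7 + 13t, z = 2 + 8t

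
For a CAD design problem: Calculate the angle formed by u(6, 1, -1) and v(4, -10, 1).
u·v = 13, |u|² = 38, |v|² = 117
cos θ = 13/√4446 ≈ 0.195
θ ≈ 78.76°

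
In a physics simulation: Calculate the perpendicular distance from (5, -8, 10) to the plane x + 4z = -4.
d = |1(5) + 0(-8) + 4(10) - (-4)| / √(1² + 0² + 4²) = 49/√17 = 11.88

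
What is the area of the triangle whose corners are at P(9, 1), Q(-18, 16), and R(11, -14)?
Using the coordinate formula: Area = (1/2)|x₁(y₂-y₃) + x₂(y₃-y₁) + x₃(y₁-y₂)|
Area = (1/2)|9(16-(-14)) + (-18)((-14)-1) + 11(1-16)|
Area = (1/2)|9*30 + (-18)*(-15) + 11*(-15)|
Area = (1/2)|270 + 270 + (-165)|
Area = (1/2)*375 = 187.50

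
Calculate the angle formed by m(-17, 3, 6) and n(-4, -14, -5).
m·n = -4, |m|² = 334, |n|² = 237
cos θ = -4/√79158 ≈ -0.01422
θ ≈ 90.81°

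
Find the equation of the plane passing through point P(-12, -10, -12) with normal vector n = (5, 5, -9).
d = n·P = (5)(-12) + (5)(-10) + (-9)(-12) = -2
Plane: 5x + 5y - 9z = -2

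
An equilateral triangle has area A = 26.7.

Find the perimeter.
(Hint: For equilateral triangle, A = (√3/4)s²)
A = (√3/4)s²  →  s² = 4A/√3 = 4·26.7/√3 = 61.661
s = 7.85245
Perimeter = 3s = 23.56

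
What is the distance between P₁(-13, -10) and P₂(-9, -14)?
Using the distance formula: d = sqrt((x₂-x₁)² + (y₂-y₁)²)
dx = (-9) - (-13) = 4
dy = (-14) - (-10) = -4
d = sqrt(4² + (-4)²) = sqrt(16 + 16) = sqrt(32) = 5.66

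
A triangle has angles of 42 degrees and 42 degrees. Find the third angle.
Sum of angles in a triangle = 180 degrees
Third angle = 180 - 42 - 42
Third angle = 96 degrees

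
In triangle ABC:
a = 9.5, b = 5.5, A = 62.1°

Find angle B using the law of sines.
sin(B)/b = sin(A)/a
sin(B) = b·sin(A)/a = 5.5·sin(62.1°)/9.5 = 0.511654
B = arcsin(0.511654) = 30.77°  (b ≤ a, so B ≤ A and the acute solution is unique)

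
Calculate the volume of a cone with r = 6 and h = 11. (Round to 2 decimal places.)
Volume = (1/3) * pi * r² * h
Volume = (1/3) * pi * 6² * 11
Volume = (1/3) * pi * 36 * 11
Volume = (1/3) * pi * 396
Volume = 414.69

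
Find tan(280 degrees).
tan(280 degrees) = -5.6713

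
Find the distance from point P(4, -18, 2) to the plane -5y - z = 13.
d = |0(4) + (-5)(-18) + (-1)(2) - (13)| / √(0² + (-5)² + (-1)²) = 75/√26 = 14.71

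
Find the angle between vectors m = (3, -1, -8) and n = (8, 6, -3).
m·n = 42, |m|² = 74, |n|² = 109
cos θ = 42/√8066 ≈ 0.4676
θ ≈ 62.12°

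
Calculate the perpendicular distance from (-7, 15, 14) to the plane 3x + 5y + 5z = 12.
d = |3(-7) + 5(15) + 5(14) - (12)| / √(3² + 5² + 5²) = 112/√59 = 14.58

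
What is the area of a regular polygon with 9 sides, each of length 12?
For a regular 9-gon with side length s = 12:
Apothem a = s / (2*tan(pi/9)) = 12 / (2*tan(pi/9)) ≈ 16.4849
Perimeter P = 9 * 12 = 108
Area = (1/2) * P * a = (1/2) * 108 * 16.4849 = 890.18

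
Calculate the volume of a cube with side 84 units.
Volume = s³
Volume = 84³
Volume = 592704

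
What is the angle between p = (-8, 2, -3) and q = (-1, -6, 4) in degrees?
p·q = -16, |p|² = 77, |q|² = 53
cos θ = -16/√4081 ≈ -0.2505
θ ≈ 104.5°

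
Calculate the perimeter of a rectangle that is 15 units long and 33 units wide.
Perimeter = 2 * (length + width)
Perimeter = 2 * (15 + 33)
Perimeter = 2 * 48
Perimeter = 96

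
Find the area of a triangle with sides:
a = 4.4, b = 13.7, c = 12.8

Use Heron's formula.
s = (a+b+c)/2 = (4.4+13.7+12.8)/2 = 15.45
A = √(s(s-a)(s-b)(s-c)) = √(15.45·11.05·1.75·2.65)
A = √791.726 = 28.14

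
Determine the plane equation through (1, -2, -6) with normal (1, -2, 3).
d = n·P = (1)(1) + (-2)(-2) + (3)(-6) = -13
Plane: x - 2y + 3z = -13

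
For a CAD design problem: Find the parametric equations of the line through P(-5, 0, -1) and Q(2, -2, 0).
Direction vector d = Q - P = (7, -2, 1)
x = -5 + 7t, y = 0 - 2t, z = -1 + t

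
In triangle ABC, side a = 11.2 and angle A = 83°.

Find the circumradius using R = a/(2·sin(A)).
R = a/(2·sin(A)) = 11.2/(2·sin(83°))
R = 11.2/(2·0.992546) = 11.2/1.985092 = 5.642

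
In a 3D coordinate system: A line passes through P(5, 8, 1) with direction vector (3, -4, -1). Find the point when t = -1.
P(-1) = (5 + 3(-1), 8 + (-4)(-1), 1 + (-1)(-1)) = (2, 12, 2)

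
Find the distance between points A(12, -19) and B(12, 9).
Using the distance formula: d = sqrt((x₂-x₁)² + (y₂-y₁)²)
dx = 12 - 12 = 0
dy = 9 - (-19) = 28
d = sqrt(0² + 28²) = sqrt(0 + 784) = sqrt(784) = 28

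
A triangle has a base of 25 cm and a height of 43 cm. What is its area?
Area = (1/2) * base * height
Area = (1/2) * 25 * 43
Area = 537.50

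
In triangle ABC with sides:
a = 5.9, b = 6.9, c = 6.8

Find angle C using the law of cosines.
cos(C) = (a² + b² - c²)/(2ab)
cos(C) = (5.9² + 6.9² - 6.8²)/(2·5.9·6.9) = 36.18/81.42 = 0.444363
C = arccos(0.444363) = 63.62°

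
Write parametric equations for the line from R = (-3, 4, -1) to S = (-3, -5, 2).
Direction vector d = S - R = (0, -9, 3)
x = -3, y = 4 - 9t, z = -1 + 3t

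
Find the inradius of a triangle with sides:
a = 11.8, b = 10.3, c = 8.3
s = (a+b+c)/2 = (11.8+10.3+8.3)/2 = 15.2
Area = √(s(s-a)(s-b)(s-c)) = √(15.2·3.4·4.9·6.9) = 41.8007
r = Area/s = 41.8007/15.2 = 2.75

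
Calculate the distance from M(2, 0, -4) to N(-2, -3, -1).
d = √[(-4)² + (-3)² + (3)²] = √34 = 5.831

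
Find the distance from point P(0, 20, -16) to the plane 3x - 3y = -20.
d = |3(0) + (-3)(20) + 0(-16) - (-20)| / √(3² + (-3)² + 0²) = 40/√18 = 9.428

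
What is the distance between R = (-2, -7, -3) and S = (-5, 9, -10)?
d = √[(-3)² + (16)² + (-7)²] = √314 = 17.72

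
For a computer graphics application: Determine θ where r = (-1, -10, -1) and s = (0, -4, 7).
r·s = 33, |r|² = 102, |s|² = 65
cos θ = 33/√6630 ≈ 0.4053
θ ≈ 66.09°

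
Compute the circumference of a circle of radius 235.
Circumference = 2 * pi * r
Circumference = 2 * pi * 235
Circumference = 1476.55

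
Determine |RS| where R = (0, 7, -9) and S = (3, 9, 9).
d = √[(3)² + (2)² + (18)²] = √337 = 18.36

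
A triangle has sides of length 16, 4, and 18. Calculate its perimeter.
Perimeter = sum of all sides
Perimeter = 16 + 4 + 18
Perimeter = 38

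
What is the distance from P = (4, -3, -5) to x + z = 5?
d = |1(4) + 0(-3) + 1(-5) - (5)| / √(1² + 0² + 1²) = 6/√2 = 4.243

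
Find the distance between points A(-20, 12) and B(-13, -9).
Using the distance formula: d = sqrt((x₂-x₁)² + (y₂-y₁)²)
dx = (-13) - (-20) = 7
dy = (-9) - 12 = -21
d = sqrt(7² + (-21)²) = sqrt(49 + 441) = sqrt(490) = 22.14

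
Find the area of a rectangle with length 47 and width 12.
Area = length * width
Area = 47 * 12
Area = 564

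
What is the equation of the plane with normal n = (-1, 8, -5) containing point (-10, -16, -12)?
d = n·P = (-1)(-10) + (8)(-16) + (-5)(-12) = -58
Plane: -x + 8y - 5z = -58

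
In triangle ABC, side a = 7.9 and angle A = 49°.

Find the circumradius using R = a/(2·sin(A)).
R = a/(2·sin(A)) = 7.9/(2·sin(49°))
R = 7.9/(2·0.754710) = 7.9/1.509419 = 5.234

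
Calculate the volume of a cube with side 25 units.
Volume = s³
Volume = 25³
Volume = 15625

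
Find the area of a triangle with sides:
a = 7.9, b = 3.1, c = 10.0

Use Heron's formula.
s = (a+b+c)/2 = (7.9+3.1+10.0)/2 = 10.5
A = √(s(s-a)(s-b)(s-c)) = √(10.5·2.6·7.4·0.5)
A = √101.01 = 10.05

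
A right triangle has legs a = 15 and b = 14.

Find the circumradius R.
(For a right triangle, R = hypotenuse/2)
Hypotenuse c = √(15² + 14²) = √421 = 20.5183
R = c/2 = 10.26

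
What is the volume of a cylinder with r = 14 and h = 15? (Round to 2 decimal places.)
Volume = pi * r² * h
Volume = pi * 14² * 15
Volume = pi * 196 * 15
Volume = pi * 2940
Volume = 9236.28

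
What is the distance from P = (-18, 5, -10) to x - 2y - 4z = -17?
d = |1(-18) + (-2)(5) + (-4)(-10) - (-17)| / √(1² + (-2)² + (-4)²) = 29/√21 = 6.328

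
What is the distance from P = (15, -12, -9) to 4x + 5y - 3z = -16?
d = |4(15) + 5(-12) + (-3)(-9) - (-16)| / √(4² + 5² + (-3)²) = 43/√50 = 6.081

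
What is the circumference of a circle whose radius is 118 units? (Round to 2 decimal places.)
Circumference = 2 * pi * r
Circumference = 2 * pi * 118
Circumference = 741.42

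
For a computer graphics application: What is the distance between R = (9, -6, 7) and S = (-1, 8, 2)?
d = √[(-10)² + (14)² + (-5)²] = √321 = 17.92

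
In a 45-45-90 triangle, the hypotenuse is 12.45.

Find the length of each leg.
In a 45-45-90 triangle, hypotenuse = leg·√2  →  leg = hypotenuse/√2
leg = 12.45/√2 = 8.803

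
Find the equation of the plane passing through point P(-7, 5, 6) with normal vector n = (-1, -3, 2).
d = n·P = (-1)(-7) + (-3)(5) + (2)(6) = 4
Plane: -x - 3y + 2z = 4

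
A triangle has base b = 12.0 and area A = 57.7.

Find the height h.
A = ½bh  →  h = 2A/b
h = 2·57.7/12.0 = 9.617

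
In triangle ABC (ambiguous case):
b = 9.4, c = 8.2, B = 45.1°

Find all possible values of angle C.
sin(C)/c = sin(B)/b  →  sin(C) = c·sin(B)/b = 8.2·sin(45.1°)/9.4 = 0.617913
C₁ = arcsin(0.617913) = 38.16°,  C₂ = 180° - C₁ = 141.84°
Check C₂: A = 180° - 45.1° - 141.84° = -6.94° ≤ 0, rejected
C = 38.16° (one solution)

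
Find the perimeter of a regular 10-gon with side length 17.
Perimeter = number of sides * side length
Perimeter = 10 * 17
Perimeter = 170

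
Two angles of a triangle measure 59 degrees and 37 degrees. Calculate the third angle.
Sum of angles in a triangle = 180 degrees
Third angle = 180 - 59 - 37
Third angle = 84 degrees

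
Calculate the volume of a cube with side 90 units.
Volume = s³
Volume = 90³
Volume = 729000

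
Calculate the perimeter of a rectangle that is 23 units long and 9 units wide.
Perimeter = 2 * (length + width)
Perimeter = 2 * (23 + 9)
Perimeter = 2 * 32
Perimeter = 64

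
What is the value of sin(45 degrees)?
sin(45 degrees) = sqrt(2)/2
Decimal approximation: 0.7071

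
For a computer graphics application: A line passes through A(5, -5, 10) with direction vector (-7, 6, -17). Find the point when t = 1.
P(1) = (5 + (-7)(1), -5 + 6(1), 10 + (-17)(1)) = (-2, 1, -7)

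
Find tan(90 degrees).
tan(90 degrees) = undefined
Decimal approximation: undefined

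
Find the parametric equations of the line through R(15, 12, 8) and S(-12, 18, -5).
Direction vector d = S - R = (-27, 6, -13)
x = 15 - 27t, y = 12 + 6t, z = 8 - 13t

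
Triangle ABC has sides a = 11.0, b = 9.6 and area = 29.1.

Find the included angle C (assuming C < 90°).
Area = ½ab·sin(C)  →  sin(C) = 2·Area/(ab)
sin(C) = 2·29.1/(11.0·9.6) = 0.551136
C = arcsin(0.551136) = 33.45°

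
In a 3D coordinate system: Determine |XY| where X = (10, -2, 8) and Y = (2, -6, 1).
d = √[(-8)² + (-4)² + (-7)²] = √129 = 11.36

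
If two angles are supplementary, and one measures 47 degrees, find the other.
Supplementary angles sum to 180 degrees.
Other angle = 180 - 47
Other angle = 133 degrees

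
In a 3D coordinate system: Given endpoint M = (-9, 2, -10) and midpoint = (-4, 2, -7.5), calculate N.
N = (2×(-4) - (-9), 2×2 - 2, 2×(-7.5) - (-10)) = (1, 2, -5)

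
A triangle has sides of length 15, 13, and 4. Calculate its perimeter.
Perimeter = sum of all sides
Perimeter = 15 + 13 + 4
Perimeter = 32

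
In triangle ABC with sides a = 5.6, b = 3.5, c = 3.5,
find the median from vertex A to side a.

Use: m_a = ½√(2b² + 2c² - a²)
m_a = ½√(2·3.5² + 2·3.5² - 5.6²)
m_a = ½√(24.5 + 24.5 - 31.36) = ½√17.64 = 2.1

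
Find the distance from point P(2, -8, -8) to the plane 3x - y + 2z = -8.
d = |3(2) + (-1)(-8) + 2(-8) - (-8)| / √(3² + (-1)² + 2²) = 6/√14 = 1.604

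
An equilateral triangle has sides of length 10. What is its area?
Area = (sqrt(3)/4) * s²
Area = (sqrt(3)/4) * 10²
Area = (sqrt(3)/4) * 100
Area = 43.30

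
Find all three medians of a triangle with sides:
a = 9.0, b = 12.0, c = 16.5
Using m_x = ½√(2y² + 2z² - x²):
m_a = ½√(2·12.0² + 2·16.5² - 9.0²) = ½√751.5 = 13.71
m_b = ½√(2·9.0² + 2·16.5² - 12.0²) = ½√562.5 = 11.86
m_c = ½√(2·9.0² + 2·12.0² - 16.5²) = ½√177.75 = 6.666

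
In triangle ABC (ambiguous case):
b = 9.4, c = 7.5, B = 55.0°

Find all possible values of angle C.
sin(C)/c = sin(B)/b  →  sin(C) = c·sin(B)/b = 7.5·sin(55.0°)/9.4 = 0.653579
C₁ = arcsin(0.653579) = 40.81°,  C₂ = 180° - C₁ = 139.19°
Check C₂: A = 180° - 55.0° - 139.19° = -14.19° ≤ 0, rejected
C = 40.81° (one solution)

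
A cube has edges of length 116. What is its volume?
Volume = s³
Volume = 116³
Volume = 1560896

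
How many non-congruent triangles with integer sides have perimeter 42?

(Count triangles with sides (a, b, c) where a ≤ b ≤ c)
With a ≤ b ≤ c and a + b + c = 42, the triangle inequality a + b > c gives c < 42/2, so c ≤ 20.
Iterate a from 1 to ⌊p/3⌋ = 14; for each a, b ranges from a to ⌊(p−a)/2⌋ with c = p − a − b, keeping only c ≥ b.
Triples: (2, 20, 20), (3, 19, 20), (4, 18, 20), …
Count = 37 triangles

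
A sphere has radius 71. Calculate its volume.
Volume = (4/3) * pi * r³
Volume = (4/3) * pi * 71³
Volume = (4/3) * pi * 357911
Volume = 1499214.09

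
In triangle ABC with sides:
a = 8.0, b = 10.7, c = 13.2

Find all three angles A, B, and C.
By the law of cosines:
cos(A) = (b² + c² - a²)/(2bc) = 0.795561  →  A = 37.29°
cos(B) = (a² + c² - b²)/(2ac) = 0.585938  →  B = 54.13°
cos(C) = (a² + b² - c²)/(2ab) = 0.024825  →  C = 88.58°
Check: A + B + C = 180.0° ✓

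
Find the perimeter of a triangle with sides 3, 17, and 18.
Perimeter = sum of all sides
Perimeter = 3 + 17 + 18
Perimeter = 38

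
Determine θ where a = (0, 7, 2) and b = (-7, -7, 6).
a·b = -37, |a|² = 53, |b|² = 134
cos θ = -37/√7102 ≈ -0.439
θ ≈ 116.0°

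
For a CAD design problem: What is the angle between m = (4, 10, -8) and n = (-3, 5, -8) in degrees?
m·n = 102, |m|² = 180, |n|² = 98
cos θ = 102/√17640 ≈ 0.768
θ ≈ 39.83°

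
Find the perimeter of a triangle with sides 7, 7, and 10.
Perimeter = sum of all sides
Perimeter = 7 + 7 + 10
Perimeter = 24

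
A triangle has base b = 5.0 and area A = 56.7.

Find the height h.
A = ½bh  →  h = 2A/b
h = 2·56.7/5.0 = 22.68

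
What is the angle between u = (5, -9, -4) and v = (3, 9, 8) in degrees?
u·v = -98, |u|² = 122, |v|² = 154
cos θ = -98/√18788 ≈ -0.715
θ ≈ 135.6°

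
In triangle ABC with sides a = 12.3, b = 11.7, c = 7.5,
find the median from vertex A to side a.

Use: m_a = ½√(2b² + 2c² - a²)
m_a = ½√(2·11.7² + 2·7.5² - 12.3²)
m_a = ½√(273.78 + 112.5 - 151.29) = ½√234.99 = 7.665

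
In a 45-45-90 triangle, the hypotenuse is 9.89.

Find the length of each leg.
In a 45-45-90 triangle, hypotenuse = leg·√2  →  leg = hypotenuse/√2
leg = 9.89/√2 = 6.993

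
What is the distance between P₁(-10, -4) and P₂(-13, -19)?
Using the distance formula: d = sqrt((x₂-x₁)² + (y₂-y₁)²)
dx = (-13) - (-10) = -3
dy = (-19) - (-4) = -15
d = sqrt((-3)² + (-15)²) = sqrt(9 + 225) = sqrt(234) = 15.30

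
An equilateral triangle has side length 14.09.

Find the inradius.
For an equilateral triangle, r = s/(2√3) where s is the side.
r = 14.09/(2√3) = 14.09/3.464102 = 4.067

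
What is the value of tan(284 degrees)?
tan(284 degrees) = -4.0108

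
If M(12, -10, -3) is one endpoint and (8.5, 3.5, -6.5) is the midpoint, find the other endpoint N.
N = (2×8.5 - 12, 2×3.5 - (-10), 2×(-6.5) - (-3)) = (5, 17, -10)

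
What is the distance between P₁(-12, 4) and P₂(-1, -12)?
Using the distance formula: d = sqrt((x₂-x₁)² + (y₂-y₁)²)
dx = (-1) - (-12) = 11
dy = (-12) - 4 = -16
d = sqrt(11² + (-16)²) = sqrt(121 + 256) = sqrt(377) = 19.42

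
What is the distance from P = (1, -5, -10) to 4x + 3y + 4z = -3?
d = |4(1) + 3(-5) + 4(-10) - (-3)| / √(4² + 3² + 4²) = 48/√41 = 7.496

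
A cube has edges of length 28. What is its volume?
Volume = s³
Volume = 28³
Volume = 21952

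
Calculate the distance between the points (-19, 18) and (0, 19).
Using the distance formula: d = sqrt((x₂-x₁)² + (y₂-y₁)²)
dx = 0 - (-19) = 19
dy = 19 - 18 = 1
d = sqrt(19² + 1²) = sqrt(361 + 1) = sqrt(362) = 19.03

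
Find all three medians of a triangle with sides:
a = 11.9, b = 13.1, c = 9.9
Using m_x = ½√(2y² + 2z² - x²):
m_a = ½√(2·13.1² + 2·9.9² - 11.9²) = ½√397.63 = 9.97
m_b = ½√(2·11.9² + 2·9.9² - 13.1²) = ½√307.63 = 8.77
m_c = ½√(2·11.9² + 2·13.1² - 9.9²) = ½√528.43 = 11.49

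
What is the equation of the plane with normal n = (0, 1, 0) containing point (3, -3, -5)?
d = n·P = (0)(3) + (1)(-3) + (0)(-5) = -3
Plane: y = -3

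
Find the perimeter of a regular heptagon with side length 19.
Perimeter = number of sides * side length
Perimeter = 7 * 19
Perimeter = 133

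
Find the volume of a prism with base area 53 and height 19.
Volume = base area * height
Volume = 53 * 19
Volume = 1007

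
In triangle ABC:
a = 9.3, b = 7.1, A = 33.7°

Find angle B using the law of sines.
sin(B)/b = sin(A)/a
sin(B) = b·sin(A)/a = 7.1·sin(33.7°)/9.3 = 0.423591
B = arcsin(0.423591) = 25.06°  (b ≤ a, so B ≤ A and the acute solution is unique)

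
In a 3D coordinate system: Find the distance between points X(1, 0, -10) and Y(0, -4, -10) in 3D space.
d = √[(-1)² + (-4)² + (0)²] = √17 = 4.123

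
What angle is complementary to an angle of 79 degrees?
Complementary angles sum to 90 degrees.
Other angle = 90 - 79
Other angle = 11 degrees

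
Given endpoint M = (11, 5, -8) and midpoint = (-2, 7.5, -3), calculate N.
N = (2×(-2) - 11, 2×7.5 - 5, 2×(-3) - (-8)) = (-15, 10, 2)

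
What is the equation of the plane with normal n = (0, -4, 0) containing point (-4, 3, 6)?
d = n·P = (0)(-4) + (-4)(3) + (0)(6) = -12
Plane: -4y = -12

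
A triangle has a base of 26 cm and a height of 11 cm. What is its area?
Area = (1/2) * base * height
Area = (1/2) * 26 * 11
Area = 143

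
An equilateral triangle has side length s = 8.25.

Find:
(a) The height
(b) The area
(a) Height h = s·√3/2 = 8.25·√3/2 = 7.145
(b) Area = (√3/4)·s² = (√3/4)·8.25² = (√3/4)·68.0625 = 29.47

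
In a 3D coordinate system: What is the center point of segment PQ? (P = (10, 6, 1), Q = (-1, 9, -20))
Midpoint = ((10-1)/2, (6+9)/2, (1-20)/2) = (4.5, 7.5, -9.5)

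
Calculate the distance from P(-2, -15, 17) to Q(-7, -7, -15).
d = √[(-5)² + (8)² + (-32)²] = √1113 = 33.36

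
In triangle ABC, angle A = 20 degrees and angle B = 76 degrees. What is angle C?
Sum of angles in a triangle = 180 degrees
Third angle = 180 - 20 - 76
Third angle = 84 degrees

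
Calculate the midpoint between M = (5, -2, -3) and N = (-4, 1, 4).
Midpoint = ((5-4)/2, (-2+1)/2, (-3+4)/2) = (0.5, -0.5, 0.5)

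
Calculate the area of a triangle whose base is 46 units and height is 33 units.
Area = (1/2) * base * height
Area = (1/2) * 46 * 33
Area = 759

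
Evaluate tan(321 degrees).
tan(321 degrees) = -0.8098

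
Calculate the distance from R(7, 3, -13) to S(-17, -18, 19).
d = √[(-24)² + (-21)² + (32)²] = √2041 = 45.18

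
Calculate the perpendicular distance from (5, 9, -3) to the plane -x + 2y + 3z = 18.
d = |(-1)(5) + 2(9) + 3(-3) - (18)| / √((-1)² + 2² + 3²) = 14/√14 = 3.742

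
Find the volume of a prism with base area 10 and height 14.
Volume = base area * height
Volume = 10 * 14
Volume = 140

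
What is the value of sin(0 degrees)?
sin(0 degrees) = 0
Decimal approximation: 0.0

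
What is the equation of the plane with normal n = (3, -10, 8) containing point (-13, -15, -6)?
d = n·P = (3)(-13) + (-10)(-15) + (8)(-6) = 63
Plane: 3x - 10y + 8z = 63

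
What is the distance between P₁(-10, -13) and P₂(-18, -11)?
Using the distance formula: d = sqrt((x₂-x₁)² + (y₂-y₁)²)
dx = (-18) - (-10) = -8
dy = (-11) - (-13) = 2
d = sqrt((-8)² + 2²) = sqrt(64 + 4) = sqrt(68) = 8.25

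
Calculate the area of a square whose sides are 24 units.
Area = s²
Area = 24²
Area = 576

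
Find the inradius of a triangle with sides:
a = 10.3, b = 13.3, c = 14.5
s = (a+b+c)/2 = (10.3+13.3+14.5)/2 = 19.05
Area = √(s(s-a)(s-b)(s-c)) = √(19.05·8.75·5.75·4.55) = 66.0376
r = Area/s = 66.0376/19.05 = 3.467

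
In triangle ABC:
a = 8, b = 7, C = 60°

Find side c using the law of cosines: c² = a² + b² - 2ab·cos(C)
c² = 8² + 7² - 2·8·7·cos(60°)
c² = 64 + 49 - 112·0.5000 = 57
c = √57 = 7.55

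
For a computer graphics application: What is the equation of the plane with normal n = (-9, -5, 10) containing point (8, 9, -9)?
d = n·P = (-9)(8) + (-5)(9) + (10)(-9) = -207
Plane: -9x - 5y + 10z = -207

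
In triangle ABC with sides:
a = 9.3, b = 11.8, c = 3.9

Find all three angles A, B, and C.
By the law of cosines:
cos(A) = (b² + c² - a²)/(2bc) = 0.738375  →  A = 42.41°
cos(B) = (a² + c² - b²)/(2ac) = -0.517508  →  B = 121.2°
cos(C) = (a² + b² - c²)/(2ab) = 0.959176  →  C = 16.43°
Check: A + B + C = 180.0° ✓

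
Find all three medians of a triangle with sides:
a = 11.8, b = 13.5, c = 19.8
Using m_x = ½√(2y² + 2z² - x²):
m_a = ½√(2·13.5² + 2·19.8² - 11.8²) = ½√1009.34 = 15.89
m_b = ½√(2·11.8² + 2·19.8² - 13.5²) = ½√880.31 = 14.84
m_c = ½√(2·11.8² + 2·13.5² - 19.8²) = ½√250.94 = 7.921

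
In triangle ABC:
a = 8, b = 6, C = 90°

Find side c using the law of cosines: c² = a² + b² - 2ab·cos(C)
c² = 8² + 6² - 2·8·6·cos(90°)
c² = 64 + 36 - 96·0.0000 = 100
c = √100 = 10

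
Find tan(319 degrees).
tan(319 degrees) = -0.8693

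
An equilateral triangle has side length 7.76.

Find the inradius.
For an equilateral triangle, r = s/(2√3) where s is the side.
r = 7.76/(2√3) = 7.76/3.464102 = 2.24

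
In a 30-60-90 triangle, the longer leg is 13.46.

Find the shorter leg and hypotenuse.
In a 30-60-90 triangle, sides are in ratio 1 : √3 : 2.
Long leg = short leg·√3  →  short leg = 13.46/√3 = 7.771
Hypotenuse = 2·(short leg) = 2·13.46/√3 = 15.54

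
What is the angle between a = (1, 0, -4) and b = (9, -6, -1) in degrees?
a·b = 13, |a|² = 17, |b|² = 118
cos θ = 13/√2006 ≈ 0.2903
θ ≈ 73.13°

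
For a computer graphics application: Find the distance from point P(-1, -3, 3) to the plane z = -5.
d = |0(-1) + 0(-3) + 1(3) - (-5)| / √(0² + 0² + 1²) = 8/√1 = 8.0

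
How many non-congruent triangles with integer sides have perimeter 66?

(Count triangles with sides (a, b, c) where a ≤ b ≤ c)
With a ≤ b ≤ c and a + b + c = 66, the triangle inequality a + b > c gives c < 66/2, so c ≤ 32.
Iterate a from 1 to ⌊p/3⌋ = 22; for each a, b ranges from a to ⌊(p−a)/2⌋ with c = p − a − b, keeping only c ≥ b.
Triples: (2, 32, 32), (3, 31, 32), (4, 30, 32), …
Count = 91 triangles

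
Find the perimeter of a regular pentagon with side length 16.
Perimeter = number of sides * side length
Perimeter = 5 * 16
Perimeter = 80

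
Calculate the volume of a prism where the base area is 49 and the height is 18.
Volume = base area * height
Volume = 49 * 18
Volume = 882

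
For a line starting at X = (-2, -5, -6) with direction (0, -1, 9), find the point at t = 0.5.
P(0.5) = (-2 + 0(0.5), -5 + (-1)(0.5), -6 + 9(0.5)) = (-2, -5.5, -1.5)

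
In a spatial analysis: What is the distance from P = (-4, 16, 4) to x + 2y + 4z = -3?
d = |1(-4) + 2(16) + 4(4) - (-3)| / √(1² + 2² + 4²) = 47/√21 = 10.26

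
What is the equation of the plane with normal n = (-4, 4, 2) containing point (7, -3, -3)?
d = n·P = (-4)(7) + (4)(-3) + (2)(-3) = -46
Plane: -4x + 4y + 2z = -46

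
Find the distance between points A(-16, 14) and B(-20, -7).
Using the distance formula: d = sqrt((x₂-x₁)² + (y₂-y₁)²)
dx = (-20) - (-16) = -4
dy = (-7) - 14 = -21
d = sqrt((-4)² + (-21)²) = sqrt(16 + 441) = sqrt(457) = 21.38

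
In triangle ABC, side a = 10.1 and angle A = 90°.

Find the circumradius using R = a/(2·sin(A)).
R = a/(2·sin(A)) = 10.1/(2·sin(90°))
R = 10.1/(2·1.000000) = 10.1/2.000000 = 5.05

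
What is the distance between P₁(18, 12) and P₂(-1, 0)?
Using the distance formula: d = sqrt((x₂-x₁)² + (y₂-y₁)²)
dx = (-1) - 18 = -19
dy = 0 - 12 = -12
d = sqrt((-19)² + (-12)²) = sqrt(361 + 144) = sqrt(505) = 22.47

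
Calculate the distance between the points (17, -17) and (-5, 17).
Using the distance formula: d = sqrt((x₂-x₁)² + (y₂-y₁)²)
dx = (-5) - 17 = -22
dy = 17 - (-17) = 34
d = sqrt((-22)² + 34²) = sqrt(484 + 1156) = sqrt(1640) = 40.50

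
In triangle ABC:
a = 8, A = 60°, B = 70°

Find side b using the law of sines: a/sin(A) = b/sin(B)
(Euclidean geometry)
b = a·sin(B)/sin(A) = 8·sin(70°)/sin(60°)
b = 8·0.939693/0.866025 = 8.681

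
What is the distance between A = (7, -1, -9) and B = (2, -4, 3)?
d = √[(-5)² + (-3)² + (12)²] = √178 = 13.34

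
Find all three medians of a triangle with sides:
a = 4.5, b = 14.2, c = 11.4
Using m_x = ½√(2y² + 2z² - x²):
m_a = ½√(2·14.2² + 2·11.4² - 4.5²) = ½√642.95 = 12.68
m_b = ½√(2·4.5² + 2·11.4² - 14.2²) = ½√98.78 = 4.969
m_c = ½√(2·4.5² + 2·14.2² - 11.4²) = ½√313.82 = 8.857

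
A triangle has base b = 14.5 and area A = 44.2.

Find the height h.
A = ½bh  →  h = 2A/b
h = 2·44.2/14.5 = 6.097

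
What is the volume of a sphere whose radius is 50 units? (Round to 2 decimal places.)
Volume = (4/3) * pi * r³
Volume = (4/3) * pi * 50³
Volume = (4/3) * pi * 125000
Volume = 523598.78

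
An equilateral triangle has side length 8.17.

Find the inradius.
For an equilateral triangle, r = s/(2√3) where s is the side.
r = 8.17/(2√3) = 8.17/3.464102 = 2.358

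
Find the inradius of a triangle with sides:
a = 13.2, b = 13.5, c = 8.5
s = (a+b+c)/2 = (13.2+13.5+8.5)/2 = 17.6
Area = √(s(s-a)(s-b)(s-c)) = √(17.6·4.4·4.1·9.1) = 53.7521
r = Area/s = 53.7521/17.6 = 3.054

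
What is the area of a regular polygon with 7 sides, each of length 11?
For a regular 7-gon with side length s = 11:
Apothem a = s / (2*tan(pi/7)) = 11 / (2*tan(pi/7)) ≈ 11.4209
Perimeter P = 7 * 11 = 77
Area = (1/2) * P * a = (1/2) * 77 * 11.4209 = 439.70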